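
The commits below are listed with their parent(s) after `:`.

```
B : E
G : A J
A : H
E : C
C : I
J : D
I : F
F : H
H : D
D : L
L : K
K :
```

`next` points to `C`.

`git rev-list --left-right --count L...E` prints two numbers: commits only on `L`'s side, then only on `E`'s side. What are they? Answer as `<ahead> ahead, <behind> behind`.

0 ahead, 6 behind

Reachable from L: {K, L}.
Reachable from E: {C, D, E, F, H, I, K, L}.
Only in L's history (ahead): {} — 0.
Only in E's history (behind): {C, D, E, F, H, I} — 6.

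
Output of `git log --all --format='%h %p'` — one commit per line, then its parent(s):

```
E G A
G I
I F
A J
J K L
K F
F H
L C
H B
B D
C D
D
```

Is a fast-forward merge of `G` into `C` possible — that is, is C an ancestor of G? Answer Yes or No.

No

A fast-forward from C to G is possible iff C is an ancestor of G.
Ancestors of G: {B, D, F, G, H, I}.
C is not among them, so fast-forward is not possible.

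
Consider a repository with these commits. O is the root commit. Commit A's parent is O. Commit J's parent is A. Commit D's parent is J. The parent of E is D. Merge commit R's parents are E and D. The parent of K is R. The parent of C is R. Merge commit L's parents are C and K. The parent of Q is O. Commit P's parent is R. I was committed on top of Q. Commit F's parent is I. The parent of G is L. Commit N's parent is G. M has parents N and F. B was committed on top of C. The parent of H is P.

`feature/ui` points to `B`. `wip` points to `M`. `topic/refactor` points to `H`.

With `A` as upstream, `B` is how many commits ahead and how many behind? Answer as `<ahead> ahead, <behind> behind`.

6 ahead, 0 behind

Reachable from B: {A, B, C, D, E, J, O, R}.
Reachable from A: {A, O}.
Only in B's history (ahead): {B, C, D, E, J, R} — 6.
Only in A's history (behind): {} — 0.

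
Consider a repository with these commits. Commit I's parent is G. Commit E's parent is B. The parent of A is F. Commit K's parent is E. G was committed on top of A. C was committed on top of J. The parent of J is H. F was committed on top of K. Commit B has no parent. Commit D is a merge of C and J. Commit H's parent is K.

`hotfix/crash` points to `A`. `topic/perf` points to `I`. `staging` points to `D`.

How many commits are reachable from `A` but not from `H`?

2

Reachable from A: {A, B, E, F, K}.
Reachable from H: {B, E, H, K}.
In A's history but not H's: {A, F} — 2 commits.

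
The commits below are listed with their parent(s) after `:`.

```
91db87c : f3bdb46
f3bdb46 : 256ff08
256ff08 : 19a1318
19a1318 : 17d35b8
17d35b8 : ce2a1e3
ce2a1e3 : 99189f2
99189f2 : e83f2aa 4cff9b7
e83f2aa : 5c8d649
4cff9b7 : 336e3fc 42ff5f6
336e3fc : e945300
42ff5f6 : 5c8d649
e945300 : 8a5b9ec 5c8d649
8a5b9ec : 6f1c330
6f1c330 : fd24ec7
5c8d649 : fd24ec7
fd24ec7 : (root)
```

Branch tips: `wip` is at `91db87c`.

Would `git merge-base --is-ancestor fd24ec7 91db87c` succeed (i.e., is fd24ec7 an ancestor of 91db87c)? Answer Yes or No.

Ancestors of 91db87c (commits reachable by following parents): {17d35b8, 19a1318, 256ff08, 336e3fc, 42ff5f6, 4cff9b7, 5c8d649, 6f1c330, 8a5b9ec, 91db87c, 99189f2, ce2a1e3, e83f2aa, e945300, f3bdb46, fd24ec7}.
fd24ec7 is in that set, so it is an ancestor of 91db87c.

Yes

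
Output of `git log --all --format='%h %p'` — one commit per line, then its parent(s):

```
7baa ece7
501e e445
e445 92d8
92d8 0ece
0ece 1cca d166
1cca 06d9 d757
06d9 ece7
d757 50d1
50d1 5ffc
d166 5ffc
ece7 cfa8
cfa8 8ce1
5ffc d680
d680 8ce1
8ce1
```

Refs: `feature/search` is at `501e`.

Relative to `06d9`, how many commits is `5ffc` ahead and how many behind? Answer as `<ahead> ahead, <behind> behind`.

Reachable from 5ffc: {5ffc, 8ce1, d680}.
Reachable from 06d9: {06d9, 8ce1, cfa8, ece7}.
Only in 5ffc's history (ahead): {5ffc, d680} — 2.
Only in 06d9's history (behind): {06d9, cfa8, ece7} — 3.

2 ahead, 3 behind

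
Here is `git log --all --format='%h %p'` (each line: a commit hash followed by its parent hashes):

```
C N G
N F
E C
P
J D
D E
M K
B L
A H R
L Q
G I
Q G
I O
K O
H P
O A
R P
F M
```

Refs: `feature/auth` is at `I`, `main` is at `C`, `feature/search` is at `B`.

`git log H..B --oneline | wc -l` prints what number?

Reachable from B: {A, B, G, H, I, L, O, P, Q, R}.
Reachable from H: {H, P}.
In B's history but not H's: {A, B, G, I, L, O, Q, R} — 8 commits.

8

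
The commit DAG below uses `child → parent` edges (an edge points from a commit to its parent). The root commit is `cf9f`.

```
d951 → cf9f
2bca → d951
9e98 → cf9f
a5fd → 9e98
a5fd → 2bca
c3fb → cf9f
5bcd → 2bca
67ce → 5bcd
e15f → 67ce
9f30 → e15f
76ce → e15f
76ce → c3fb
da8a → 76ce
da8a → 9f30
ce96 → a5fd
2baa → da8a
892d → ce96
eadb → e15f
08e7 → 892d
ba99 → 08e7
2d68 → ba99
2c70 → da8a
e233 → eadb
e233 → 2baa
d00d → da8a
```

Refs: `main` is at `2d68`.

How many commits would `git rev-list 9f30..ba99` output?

6

Reachable from ba99: {08e7, 2bca, 892d, 9e98, a5fd, ba99, ce96, cf9f, d951}.
Reachable from 9f30: {2bca, 5bcd, 67ce, 9f30, cf9f, d951, e15f}.
In ba99's history but not 9f30's: {08e7, 892d, 9e98, a5fd, ba99, ce96} — 6 commits.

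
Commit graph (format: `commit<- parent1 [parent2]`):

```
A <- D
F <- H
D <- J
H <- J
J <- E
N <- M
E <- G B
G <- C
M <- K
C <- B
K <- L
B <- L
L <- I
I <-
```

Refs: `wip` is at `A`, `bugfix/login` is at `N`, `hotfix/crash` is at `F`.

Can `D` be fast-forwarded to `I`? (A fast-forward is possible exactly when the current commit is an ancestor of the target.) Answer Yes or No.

A fast-forward from D to I is possible iff D is an ancestor of I.
Ancestors of I: {I}.
D is not among them, so fast-forward is not possible.

No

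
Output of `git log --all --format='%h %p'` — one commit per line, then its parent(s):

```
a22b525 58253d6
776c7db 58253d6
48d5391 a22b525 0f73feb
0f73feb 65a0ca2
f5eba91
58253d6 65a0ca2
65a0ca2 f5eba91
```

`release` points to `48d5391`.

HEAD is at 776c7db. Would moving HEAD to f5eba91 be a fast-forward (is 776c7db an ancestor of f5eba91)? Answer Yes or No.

No

A fast-forward from 776c7db to f5eba91 is possible iff 776c7db is an ancestor of f5eba91.
Ancestors of f5eba91: {f5eba91}.
776c7db is not among them, so fast-forward is not possible.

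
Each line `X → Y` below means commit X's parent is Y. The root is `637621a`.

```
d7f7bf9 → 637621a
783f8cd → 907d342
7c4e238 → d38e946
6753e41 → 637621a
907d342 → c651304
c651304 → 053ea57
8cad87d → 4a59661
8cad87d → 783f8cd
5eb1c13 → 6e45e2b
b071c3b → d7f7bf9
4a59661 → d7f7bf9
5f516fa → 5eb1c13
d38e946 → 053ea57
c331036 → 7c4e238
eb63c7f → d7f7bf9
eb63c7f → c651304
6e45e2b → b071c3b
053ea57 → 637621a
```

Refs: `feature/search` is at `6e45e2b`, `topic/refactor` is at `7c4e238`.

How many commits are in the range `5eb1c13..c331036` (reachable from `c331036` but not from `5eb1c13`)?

4

Reachable from c331036: {053ea57, 637621a, 7c4e238, c331036, d38e946}.
Reachable from 5eb1c13: {5eb1c13, 637621a, 6e45e2b, b071c3b, d7f7bf9}.
In c331036's history but not 5eb1c13's: {053ea57, 7c4e238, c331036, d38e946} — 4 commits.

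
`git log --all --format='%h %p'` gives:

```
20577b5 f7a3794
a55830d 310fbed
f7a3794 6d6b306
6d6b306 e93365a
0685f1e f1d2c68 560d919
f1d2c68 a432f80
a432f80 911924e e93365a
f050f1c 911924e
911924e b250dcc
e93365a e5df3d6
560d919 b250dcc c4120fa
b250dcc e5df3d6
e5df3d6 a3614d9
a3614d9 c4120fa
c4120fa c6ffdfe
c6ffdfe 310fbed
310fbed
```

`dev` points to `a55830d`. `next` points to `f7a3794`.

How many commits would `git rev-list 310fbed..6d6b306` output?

Reachable from 6d6b306: {310fbed, 6d6b306, a3614d9, c4120fa, c6ffdfe, e5df3d6, e93365a}.
Reachable from 310fbed: {310fbed}.
In 6d6b306's history but not 310fbed's: {6d6b306, a3614d9, c4120fa, c6ffdfe, e5df3d6, e93365a} — 6 commits.

6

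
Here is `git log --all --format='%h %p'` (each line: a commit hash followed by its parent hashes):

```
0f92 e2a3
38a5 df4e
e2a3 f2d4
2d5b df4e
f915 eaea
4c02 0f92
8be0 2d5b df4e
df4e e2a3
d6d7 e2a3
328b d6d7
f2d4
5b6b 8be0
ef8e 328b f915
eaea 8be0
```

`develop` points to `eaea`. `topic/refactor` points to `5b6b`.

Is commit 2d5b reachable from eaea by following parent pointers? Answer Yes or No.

Yes

Ancestors of eaea (commits reachable by following parents): {2d5b, 8be0, df4e, e2a3, eaea, f2d4}.
2d5b is in that set, so it is an ancestor of eaea.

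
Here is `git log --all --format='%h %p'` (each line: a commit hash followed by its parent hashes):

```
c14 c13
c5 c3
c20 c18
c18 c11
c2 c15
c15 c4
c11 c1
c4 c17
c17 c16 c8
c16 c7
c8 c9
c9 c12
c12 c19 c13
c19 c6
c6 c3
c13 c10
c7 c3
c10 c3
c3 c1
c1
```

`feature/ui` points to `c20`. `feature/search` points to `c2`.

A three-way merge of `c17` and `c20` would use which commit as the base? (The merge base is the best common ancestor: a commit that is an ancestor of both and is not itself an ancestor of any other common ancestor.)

c1

Ancestors of c17: {c1, c10, c12, c13, c16, c17, c19, c3, c6, c7, c8, c9}.
Ancestors of c20: {c1, c11, c18, c20}.
Common ancestors: {c1}.
The only common ancestor is c1, so it is the merge base.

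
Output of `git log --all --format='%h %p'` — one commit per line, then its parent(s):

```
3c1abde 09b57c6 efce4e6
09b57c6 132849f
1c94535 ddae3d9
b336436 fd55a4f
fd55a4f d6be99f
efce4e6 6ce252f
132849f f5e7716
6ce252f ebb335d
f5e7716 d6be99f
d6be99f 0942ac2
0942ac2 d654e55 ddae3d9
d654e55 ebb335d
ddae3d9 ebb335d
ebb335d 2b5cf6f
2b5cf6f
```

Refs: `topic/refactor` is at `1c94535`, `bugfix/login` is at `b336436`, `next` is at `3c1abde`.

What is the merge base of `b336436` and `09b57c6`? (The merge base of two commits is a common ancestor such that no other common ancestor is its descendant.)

Ancestors of b336436: {0942ac2, 2b5cf6f, b336436, d654e55, d6be99f, ddae3d9, ebb335d, fd55a4f}.
Ancestors of 09b57c6: {0942ac2, 09b57c6, 132849f, 2b5cf6f, d654e55, d6be99f, ddae3d9, ebb335d, f5e7716}.
Common ancestors: {0942ac2, 2b5cf6f, d654e55, d6be99f, ddae3d9, ebb335d}.
Among these, d6be99f is not an ancestor of any other common ancestor — it is the merge base.

d6be99f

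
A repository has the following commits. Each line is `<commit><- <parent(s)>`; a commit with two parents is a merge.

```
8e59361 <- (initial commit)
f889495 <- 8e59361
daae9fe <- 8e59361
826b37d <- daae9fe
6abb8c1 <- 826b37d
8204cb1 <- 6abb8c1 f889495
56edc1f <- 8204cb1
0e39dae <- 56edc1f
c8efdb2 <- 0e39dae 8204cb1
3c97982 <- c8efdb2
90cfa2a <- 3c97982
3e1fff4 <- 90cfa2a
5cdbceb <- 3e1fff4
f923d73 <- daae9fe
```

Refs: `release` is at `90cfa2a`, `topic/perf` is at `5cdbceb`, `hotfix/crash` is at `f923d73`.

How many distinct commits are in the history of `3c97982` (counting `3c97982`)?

10

Walking parent pointers from 3c97982: reachable set = {0e39dae, 3c97982, 56edc1f, 6abb8c1, 8204cb1, 826b37d, 8e59361, c8efdb2, daae9fe, f889495}.
That is 10 commits.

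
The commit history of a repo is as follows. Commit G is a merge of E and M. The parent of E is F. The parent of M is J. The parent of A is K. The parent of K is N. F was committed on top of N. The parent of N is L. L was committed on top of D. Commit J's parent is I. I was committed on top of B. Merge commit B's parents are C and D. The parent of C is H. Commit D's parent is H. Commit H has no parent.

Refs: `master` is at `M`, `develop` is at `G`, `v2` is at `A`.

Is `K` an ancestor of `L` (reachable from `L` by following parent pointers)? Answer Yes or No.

No

Ancestors of L: {D, H, L}.
K is not in that set, so it is not an ancestor of L.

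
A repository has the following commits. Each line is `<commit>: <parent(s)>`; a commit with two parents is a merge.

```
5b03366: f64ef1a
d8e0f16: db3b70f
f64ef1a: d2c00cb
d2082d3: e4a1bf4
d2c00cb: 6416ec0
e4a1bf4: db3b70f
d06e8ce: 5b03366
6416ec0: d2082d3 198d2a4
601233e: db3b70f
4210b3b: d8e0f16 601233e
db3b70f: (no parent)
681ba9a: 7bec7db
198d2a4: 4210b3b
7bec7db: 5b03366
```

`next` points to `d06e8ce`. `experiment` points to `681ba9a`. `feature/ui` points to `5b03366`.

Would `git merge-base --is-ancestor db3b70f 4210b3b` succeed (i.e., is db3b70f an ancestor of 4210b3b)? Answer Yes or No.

Yes

Ancestors of 4210b3b (commits reachable by following parents): {4210b3b, 601233e, d8e0f16, db3b70f}.
db3b70f is in that set, so it is an ancestor of 4210b3b.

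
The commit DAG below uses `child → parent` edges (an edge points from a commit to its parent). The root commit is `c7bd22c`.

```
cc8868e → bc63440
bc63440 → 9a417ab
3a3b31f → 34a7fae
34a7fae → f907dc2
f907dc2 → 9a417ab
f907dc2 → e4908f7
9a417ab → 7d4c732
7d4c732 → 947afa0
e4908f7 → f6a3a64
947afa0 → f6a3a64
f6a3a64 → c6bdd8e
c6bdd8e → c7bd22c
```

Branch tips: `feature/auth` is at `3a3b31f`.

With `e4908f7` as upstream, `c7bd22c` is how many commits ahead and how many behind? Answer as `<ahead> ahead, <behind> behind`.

Reachable from c7bd22c: {c7bd22c}.
Reachable from e4908f7: {c6bdd8e, c7bd22c, e4908f7, f6a3a64}.
Only in c7bd22c's history (ahead): {} — 0.
Only in e4908f7's history (behind): {c6bdd8e, e4908f7, f6a3a64} — 3.

0 ahead, 3 behind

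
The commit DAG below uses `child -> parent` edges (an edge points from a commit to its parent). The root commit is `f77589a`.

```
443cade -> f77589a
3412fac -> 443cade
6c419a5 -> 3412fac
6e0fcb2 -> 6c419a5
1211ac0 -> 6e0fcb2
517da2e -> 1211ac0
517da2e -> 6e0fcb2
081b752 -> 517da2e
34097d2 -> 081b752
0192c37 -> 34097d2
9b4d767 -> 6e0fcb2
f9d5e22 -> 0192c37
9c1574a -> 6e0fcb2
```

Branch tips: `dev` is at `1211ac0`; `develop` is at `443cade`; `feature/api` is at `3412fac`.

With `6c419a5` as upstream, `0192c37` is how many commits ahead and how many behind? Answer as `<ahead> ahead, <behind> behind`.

Reachable from 0192c37: {0192c37, 081b752, 1211ac0, 34097d2, 3412fac, 443cade, 517da2e, 6c419a5, 6e0fcb2, f77589a}.
Reachable from 6c419a5: {3412fac, 443cade, 6c419a5, f77589a}.
Only in 0192c37's history (ahead): {0192c37, 081b752, 1211ac0, 34097d2, 517da2e, 6e0fcb2} — 6.
Only in 6c419a5's history (behind): {} — 0.

6 ahead, 0 behind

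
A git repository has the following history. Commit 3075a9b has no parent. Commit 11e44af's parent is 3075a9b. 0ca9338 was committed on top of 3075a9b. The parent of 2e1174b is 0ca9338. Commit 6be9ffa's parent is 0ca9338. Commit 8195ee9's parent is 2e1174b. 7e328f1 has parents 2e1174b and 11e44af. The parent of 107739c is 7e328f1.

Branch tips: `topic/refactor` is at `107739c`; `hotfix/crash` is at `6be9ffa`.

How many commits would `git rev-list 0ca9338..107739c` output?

4

Reachable from 107739c: {0ca9338, 107739c, 11e44af, 2e1174b, 3075a9b, 7e328f1}.
Reachable from 0ca9338: {0ca9338, 3075a9b}.
In 107739c's history but not 0ca9338's: {107739c, 11e44af, 2e1174b, 7e328f1} — 4 commits.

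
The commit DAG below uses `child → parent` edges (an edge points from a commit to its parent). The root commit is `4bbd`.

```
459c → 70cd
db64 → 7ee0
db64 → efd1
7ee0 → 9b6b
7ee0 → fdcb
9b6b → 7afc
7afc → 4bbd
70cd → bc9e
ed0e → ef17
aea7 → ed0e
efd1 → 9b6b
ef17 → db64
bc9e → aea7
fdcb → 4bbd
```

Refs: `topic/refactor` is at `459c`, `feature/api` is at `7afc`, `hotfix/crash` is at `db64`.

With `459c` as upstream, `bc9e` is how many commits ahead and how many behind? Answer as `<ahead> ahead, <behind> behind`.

0 ahead, 2 behind

Reachable from bc9e: {4bbd, 7afc, 7ee0, 9b6b, aea7, bc9e, db64, ed0e, ef17, efd1, fdcb}.
Reachable from 459c: {459c, 4bbd, 70cd, 7afc, 7ee0, 9b6b, aea7, bc9e, db64, ed0e, ef17, efd1, fdcb}.
Only in bc9e's history (ahead): {} — 0.
Only in 459c's history (behind): {459c, 70cd} — 2.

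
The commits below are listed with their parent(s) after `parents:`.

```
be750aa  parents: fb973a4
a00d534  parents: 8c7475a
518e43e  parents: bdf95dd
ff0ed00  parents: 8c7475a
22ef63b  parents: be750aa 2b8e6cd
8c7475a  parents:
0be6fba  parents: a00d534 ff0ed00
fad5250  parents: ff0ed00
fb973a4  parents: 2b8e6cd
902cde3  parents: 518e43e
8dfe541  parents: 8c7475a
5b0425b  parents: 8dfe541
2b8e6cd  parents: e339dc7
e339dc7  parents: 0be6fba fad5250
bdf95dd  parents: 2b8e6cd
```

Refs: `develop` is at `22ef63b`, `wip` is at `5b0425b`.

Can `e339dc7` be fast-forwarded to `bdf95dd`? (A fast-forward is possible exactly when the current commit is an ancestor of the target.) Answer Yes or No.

A fast-forward from e339dc7 to bdf95dd is possible iff e339dc7 is an ancestor of bdf95dd.
Ancestors of bdf95dd: {0be6fba, 2b8e6cd, 8c7475a, a00d534, bdf95dd, e339dc7, fad5250, ff0ed00}.
e339dc7 is among them, so fast-forward is possible.

Yes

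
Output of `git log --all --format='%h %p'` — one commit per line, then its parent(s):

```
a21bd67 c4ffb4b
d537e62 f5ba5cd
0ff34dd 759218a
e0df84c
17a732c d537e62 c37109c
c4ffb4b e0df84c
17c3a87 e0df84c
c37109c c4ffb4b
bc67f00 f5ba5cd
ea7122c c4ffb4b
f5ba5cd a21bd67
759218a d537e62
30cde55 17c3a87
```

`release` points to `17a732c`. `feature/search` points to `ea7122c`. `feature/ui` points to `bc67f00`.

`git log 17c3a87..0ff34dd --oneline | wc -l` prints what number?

Reachable from 0ff34dd: {0ff34dd, 759218a, a21bd67, c4ffb4b, d537e62, e0df84c, f5ba5cd}.
Reachable from 17c3a87: {17c3a87, e0df84c}.
In 0ff34dd's history but not 17c3a87's: {0ff34dd, 759218a, a21bd67, c4ffb4b, d537e62, f5ba5cd} — 6 commits.

6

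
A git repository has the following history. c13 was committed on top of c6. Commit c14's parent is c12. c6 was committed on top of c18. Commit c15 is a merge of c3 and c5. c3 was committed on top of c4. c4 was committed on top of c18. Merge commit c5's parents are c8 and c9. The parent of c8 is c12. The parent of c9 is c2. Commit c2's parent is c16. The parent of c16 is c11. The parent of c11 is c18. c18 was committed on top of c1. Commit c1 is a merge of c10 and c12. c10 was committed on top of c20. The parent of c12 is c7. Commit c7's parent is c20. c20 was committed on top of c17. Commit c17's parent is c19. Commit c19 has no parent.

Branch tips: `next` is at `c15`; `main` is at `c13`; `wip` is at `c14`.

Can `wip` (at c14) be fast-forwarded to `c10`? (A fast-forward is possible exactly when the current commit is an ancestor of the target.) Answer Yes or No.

No

A fast-forward from c14 to c10 is possible iff c14 is an ancestor of c10.
Ancestors of c10: {c10, c17, c19, c20}.
c14 is not among them, so fast-forward is not possible.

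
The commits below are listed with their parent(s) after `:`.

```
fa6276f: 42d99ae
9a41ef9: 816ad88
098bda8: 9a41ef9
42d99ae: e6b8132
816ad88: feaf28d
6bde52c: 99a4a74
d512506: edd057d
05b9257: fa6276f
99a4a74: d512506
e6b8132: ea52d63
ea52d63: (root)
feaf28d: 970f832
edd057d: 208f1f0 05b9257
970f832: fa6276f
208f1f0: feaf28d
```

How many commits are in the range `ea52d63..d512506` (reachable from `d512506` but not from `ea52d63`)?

9

Reachable from d512506: {05b9257, 208f1f0, 42d99ae, 970f832, d512506, e6b8132, ea52d63, edd057d, fa6276f, feaf28d}.
Reachable from ea52d63: {ea52d63}.
In d512506's history but not ea52d63's: {05b9257, 208f1f0, 42d99ae, 970f832, d512506, e6b8132, edd057d, fa6276f, feaf28d} — 9 commits.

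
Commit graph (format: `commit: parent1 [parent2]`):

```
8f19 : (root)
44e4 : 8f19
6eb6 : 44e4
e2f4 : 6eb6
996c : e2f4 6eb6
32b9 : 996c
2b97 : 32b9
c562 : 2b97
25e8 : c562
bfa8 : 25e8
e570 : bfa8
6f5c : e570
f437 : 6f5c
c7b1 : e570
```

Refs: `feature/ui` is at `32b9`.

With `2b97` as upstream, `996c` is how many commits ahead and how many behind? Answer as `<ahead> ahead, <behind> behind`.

0 ahead, 2 behind

Reachable from 996c: {44e4, 6eb6, 8f19, 996c, e2f4}.
Reachable from 2b97: {2b97, 32b9, 44e4, 6eb6, 8f19, 996c, e2f4}.
Only in 996c's history (ahead): {} — 0.
Only in 2b97's history (behind): {2b97, 32b9} — 2.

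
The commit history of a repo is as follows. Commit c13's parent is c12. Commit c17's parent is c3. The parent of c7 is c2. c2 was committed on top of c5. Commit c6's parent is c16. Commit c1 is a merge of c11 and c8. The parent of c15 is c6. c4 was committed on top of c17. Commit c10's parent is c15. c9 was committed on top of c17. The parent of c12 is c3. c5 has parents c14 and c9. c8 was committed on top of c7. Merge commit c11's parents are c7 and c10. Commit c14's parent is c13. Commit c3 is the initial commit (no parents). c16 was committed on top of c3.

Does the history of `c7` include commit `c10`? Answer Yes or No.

No

Ancestors of c7: {c12, c13, c14, c17, c2, c3, c5, c7, c9}.
c10 is not in that set, so it is not an ancestor of c7.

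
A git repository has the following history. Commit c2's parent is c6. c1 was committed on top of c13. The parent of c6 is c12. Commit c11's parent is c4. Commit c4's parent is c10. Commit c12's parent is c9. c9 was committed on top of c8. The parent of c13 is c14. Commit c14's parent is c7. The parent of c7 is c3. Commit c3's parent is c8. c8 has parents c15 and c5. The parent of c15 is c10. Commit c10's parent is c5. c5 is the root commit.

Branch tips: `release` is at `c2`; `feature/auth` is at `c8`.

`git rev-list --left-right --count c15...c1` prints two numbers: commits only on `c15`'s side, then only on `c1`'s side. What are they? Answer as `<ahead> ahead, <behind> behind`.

0 ahead, 6 behind

Reachable from c15: {c10, c15, c5}.
Reachable from c1: {c1, c10, c13, c14, c15, c3, c5, c7, c8}.
Only in c15's history (ahead): {} — 0.
Only in c1's history (behind): {c1, c13, c14, c3, c7, c8} — 6.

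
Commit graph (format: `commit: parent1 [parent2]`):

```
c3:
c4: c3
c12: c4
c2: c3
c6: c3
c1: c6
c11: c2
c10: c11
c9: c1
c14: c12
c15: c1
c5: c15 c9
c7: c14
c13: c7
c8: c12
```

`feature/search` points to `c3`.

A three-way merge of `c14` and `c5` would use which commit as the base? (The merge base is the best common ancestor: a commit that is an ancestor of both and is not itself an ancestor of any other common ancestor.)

c3

Ancestors of c14: {c12, c14, c3, c4}.
Ancestors of c5: {c1, c15, c3, c5, c6, c9}.
Common ancestors: {c3}.
The only common ancestor is c3, so it is the merge base.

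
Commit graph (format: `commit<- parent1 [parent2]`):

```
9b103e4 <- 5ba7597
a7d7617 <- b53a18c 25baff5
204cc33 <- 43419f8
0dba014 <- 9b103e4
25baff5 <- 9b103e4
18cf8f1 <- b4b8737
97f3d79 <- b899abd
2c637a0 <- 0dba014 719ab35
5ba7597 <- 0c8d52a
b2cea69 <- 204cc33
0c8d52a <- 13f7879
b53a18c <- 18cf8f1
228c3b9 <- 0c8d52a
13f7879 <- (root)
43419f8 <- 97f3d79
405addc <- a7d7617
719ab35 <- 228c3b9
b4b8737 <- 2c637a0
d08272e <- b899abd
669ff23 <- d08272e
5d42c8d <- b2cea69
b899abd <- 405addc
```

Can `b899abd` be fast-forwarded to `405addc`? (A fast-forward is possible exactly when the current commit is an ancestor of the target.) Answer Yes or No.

No

A fast-forward from b899abd to 405addc is possible iff b899abd is an ancestor of 405addc.
Ancestors of 405addc: {0c8d52a, 0dba014, 13f7879, 18cf8f1, 228c3b9, 25baff5, 2c637a0, 405addc, 5ba7597, 719ab35, 9b103e4, a7d7617, b4b8737, b53a18c}.
b899abd is not among them, so fast-forward is not possible.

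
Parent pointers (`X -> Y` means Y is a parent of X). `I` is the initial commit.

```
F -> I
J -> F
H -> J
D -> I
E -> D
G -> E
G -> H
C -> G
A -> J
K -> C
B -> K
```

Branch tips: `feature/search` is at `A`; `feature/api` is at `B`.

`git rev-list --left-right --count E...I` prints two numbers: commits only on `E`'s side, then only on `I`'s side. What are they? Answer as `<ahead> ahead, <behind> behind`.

2 ahead, 0 behind

Reachable from E: {D, E, I}.
Reachable from I: {I}.
Only in E's history (ahead): {D, E} — 2.
Only in I's history (behind): {} — 0.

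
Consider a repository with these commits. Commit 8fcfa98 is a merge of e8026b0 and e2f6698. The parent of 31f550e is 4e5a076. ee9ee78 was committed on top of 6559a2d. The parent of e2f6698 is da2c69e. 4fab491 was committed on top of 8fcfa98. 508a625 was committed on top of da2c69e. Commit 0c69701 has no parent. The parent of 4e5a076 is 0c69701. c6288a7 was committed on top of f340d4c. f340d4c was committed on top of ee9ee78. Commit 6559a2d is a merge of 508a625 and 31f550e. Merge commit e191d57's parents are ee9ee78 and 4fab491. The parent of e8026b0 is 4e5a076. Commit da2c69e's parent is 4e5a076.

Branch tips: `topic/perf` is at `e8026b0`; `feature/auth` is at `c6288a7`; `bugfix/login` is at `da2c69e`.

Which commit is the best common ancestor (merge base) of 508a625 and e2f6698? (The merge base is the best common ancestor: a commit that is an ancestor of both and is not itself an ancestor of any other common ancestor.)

da2c69e

Ancestors of 508a625: {0c69701, 4e5a076, 508a625, da2c69e}.
Ancestors of e2f6698: {0c69701, 4e5a076, da2c69e, e2f6698}.
Common ancestors: {0c69701, 4e5a076, da2c69e}.
Among these, da2c69e is not an ancestor of any other common ancestor — it is the merge base.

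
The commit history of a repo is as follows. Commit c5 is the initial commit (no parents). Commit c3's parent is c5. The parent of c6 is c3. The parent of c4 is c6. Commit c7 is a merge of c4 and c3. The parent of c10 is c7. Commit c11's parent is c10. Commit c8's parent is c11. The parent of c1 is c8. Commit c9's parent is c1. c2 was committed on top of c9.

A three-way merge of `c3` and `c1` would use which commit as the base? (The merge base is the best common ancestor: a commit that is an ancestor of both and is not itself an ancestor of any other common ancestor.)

c3

Ancestors of c3: {c3, c5}.
Ancestors of c1: {c1, c10, c11, c3, c4, c5, c6, c7, c8}.
Common ancestors: {c3, c5}.
Among these, c3 is not an ancestor of any other common ancestor — it is the merge base.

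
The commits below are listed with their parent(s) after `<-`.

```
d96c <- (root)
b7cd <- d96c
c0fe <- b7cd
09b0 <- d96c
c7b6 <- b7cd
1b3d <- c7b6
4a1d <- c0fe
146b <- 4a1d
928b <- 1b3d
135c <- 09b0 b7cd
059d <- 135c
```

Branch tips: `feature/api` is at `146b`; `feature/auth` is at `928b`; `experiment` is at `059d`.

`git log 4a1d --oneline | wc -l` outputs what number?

Walking parent pointers from 4a1d: reachable set = {4a1d, b7cd, c0fe, d96c}.
That is 4 commits.

4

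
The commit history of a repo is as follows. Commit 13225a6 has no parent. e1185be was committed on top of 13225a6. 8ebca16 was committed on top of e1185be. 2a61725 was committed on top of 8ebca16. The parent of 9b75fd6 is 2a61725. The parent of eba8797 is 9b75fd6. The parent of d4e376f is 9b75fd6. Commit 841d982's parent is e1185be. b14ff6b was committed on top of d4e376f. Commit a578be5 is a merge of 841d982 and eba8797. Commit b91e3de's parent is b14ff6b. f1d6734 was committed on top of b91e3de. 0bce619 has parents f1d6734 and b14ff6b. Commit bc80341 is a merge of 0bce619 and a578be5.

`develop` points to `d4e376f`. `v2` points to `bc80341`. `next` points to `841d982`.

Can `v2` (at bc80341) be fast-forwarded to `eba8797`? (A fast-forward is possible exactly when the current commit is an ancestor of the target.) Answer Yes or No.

A fast-forward from bc80341 to eba8797 is possible iff bc80341 is an ancestor of eba8797.
Ancestors of eba8797: {13225a6, 2a61725, 8ebca16, 9b75fd6, e1185be, eba8797}.
bc80341 is not among them, so fast-forward is not possible.

No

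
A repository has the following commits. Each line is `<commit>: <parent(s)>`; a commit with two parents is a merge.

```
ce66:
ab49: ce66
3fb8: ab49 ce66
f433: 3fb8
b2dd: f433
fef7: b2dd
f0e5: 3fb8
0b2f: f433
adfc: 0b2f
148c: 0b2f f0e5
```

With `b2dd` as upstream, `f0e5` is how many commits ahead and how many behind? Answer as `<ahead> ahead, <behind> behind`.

1 ahead, 2 behind

Reachable from f0e5: {3fb8, ab49, ce66, f0e5}.
Reachable from b2dd: {3fb8, ab49, b2dd, ce66, f433}.
Only in f0e5's history (ahead): {f0e5} — 1.
Only in b2dd's history (behind): {b2dd, f433} — 2.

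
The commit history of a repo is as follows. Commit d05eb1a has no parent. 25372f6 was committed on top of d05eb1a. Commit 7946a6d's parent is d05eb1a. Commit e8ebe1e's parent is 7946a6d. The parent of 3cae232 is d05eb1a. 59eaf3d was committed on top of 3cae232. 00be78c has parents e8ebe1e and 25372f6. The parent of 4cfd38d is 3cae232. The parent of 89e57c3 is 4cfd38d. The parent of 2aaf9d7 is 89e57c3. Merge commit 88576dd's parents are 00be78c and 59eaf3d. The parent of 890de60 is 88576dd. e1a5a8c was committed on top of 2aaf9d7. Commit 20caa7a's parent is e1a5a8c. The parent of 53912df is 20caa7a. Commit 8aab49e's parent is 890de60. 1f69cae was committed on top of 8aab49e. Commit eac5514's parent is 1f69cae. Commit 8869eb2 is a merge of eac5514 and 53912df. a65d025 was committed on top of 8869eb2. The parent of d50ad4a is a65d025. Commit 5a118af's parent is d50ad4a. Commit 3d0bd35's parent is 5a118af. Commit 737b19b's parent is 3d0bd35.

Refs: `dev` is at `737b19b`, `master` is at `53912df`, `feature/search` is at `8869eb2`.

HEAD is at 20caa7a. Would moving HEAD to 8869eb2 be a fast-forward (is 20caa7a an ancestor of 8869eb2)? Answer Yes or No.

Yes

A fast-forward from 20caa7a to 8869eb2 is possible iff 20caa7a is an ancestor of 8869eb2.
Ancestors of 8869eb2: {00be78c, 1f69cae, 20caa7a, 25372f6, 2aaf9d7, 3cae232, 4cfd38d, 53912df, 59eaf3d, 7946a6d, 88576dd, 8869eb2, 890de60, 89e57c3, 8aab49e, d05eb1a, e1a5a8c, e8ebe1e, eac5514}.
20caa7a is among them, so fast-forward is possible.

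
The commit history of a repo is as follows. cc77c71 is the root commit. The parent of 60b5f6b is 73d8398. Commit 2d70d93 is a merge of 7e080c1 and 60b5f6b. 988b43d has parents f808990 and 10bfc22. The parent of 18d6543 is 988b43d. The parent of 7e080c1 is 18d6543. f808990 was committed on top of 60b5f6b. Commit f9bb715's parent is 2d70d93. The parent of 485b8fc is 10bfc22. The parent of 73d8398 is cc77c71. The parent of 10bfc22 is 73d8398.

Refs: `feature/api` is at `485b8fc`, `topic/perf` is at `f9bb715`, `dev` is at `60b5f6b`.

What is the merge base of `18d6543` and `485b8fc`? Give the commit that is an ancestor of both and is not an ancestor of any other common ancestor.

10bfc22

Ancestors of 18d6543: {10bfc22, 18d6543, 60b5f6b, 73d8398, 988b43d, cc77c71, f808990}.
Ancestors of 485b8fc: {10bfc22, 485b8fc, 73d8398, cc77c71}.
Common ancestors: {10bfc22, 73d8398, cc77c71}.
Among these, 10bfc22 is not an ancestor of any other common ancestor — it is the merge base.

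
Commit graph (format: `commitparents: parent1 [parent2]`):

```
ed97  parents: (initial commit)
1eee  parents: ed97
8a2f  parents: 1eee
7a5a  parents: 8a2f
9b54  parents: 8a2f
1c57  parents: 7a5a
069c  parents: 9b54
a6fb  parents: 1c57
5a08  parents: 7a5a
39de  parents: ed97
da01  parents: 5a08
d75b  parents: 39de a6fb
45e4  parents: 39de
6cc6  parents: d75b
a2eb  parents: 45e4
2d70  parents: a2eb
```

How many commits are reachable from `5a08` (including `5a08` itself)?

Walking parent pointers from 5a08: reachable set = {1eee, 5a08, 7a5a, 8a2f, ed97}.
That is 5 commits.

5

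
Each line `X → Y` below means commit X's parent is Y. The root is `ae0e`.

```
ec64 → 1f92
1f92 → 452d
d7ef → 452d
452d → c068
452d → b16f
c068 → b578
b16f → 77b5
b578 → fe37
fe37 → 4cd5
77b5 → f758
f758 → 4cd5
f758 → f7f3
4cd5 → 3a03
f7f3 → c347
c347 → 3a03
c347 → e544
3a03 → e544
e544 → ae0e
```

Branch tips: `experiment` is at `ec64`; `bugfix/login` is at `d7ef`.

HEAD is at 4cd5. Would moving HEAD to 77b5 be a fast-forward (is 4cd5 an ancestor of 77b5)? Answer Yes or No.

A fast-forward from 4cd5 to 77b5 is possible iff 4cd5 is an ancestor of 77b5.
Ancestors of 77b5: {3a03, 4cd5, 77b5, ae0e, c347, e544, f758, f7f3}.
4cd5 is among them, so fast-forward is possible.

Yes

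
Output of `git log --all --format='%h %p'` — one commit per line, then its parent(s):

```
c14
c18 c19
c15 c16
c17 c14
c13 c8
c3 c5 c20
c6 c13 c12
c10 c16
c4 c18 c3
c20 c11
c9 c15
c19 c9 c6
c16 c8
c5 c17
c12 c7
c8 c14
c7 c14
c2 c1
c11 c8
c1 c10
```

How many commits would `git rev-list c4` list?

17

Walking parent pointers from c4: reachable set = {c11, c12, c13, c14, c15, c16, c17, c18, c19, c20, c3, c4, c5, c6, c7, c8, c9}.
That is 17 commits.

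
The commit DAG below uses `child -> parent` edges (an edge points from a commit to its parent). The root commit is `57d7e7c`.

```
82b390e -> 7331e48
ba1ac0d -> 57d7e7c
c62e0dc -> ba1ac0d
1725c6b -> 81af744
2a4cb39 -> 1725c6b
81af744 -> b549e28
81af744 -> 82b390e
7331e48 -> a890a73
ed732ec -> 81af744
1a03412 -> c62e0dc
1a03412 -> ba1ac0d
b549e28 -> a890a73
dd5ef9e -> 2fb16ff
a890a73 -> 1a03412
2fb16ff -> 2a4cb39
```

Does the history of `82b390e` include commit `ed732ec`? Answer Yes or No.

No

Ancestors of 82b390e: {1a03412, 57d7e7c, 7331e48, 82b390e, a890a73, ba1ac0d, c62e0dc}.
ed732ec is not in that set, so it is not an ancestor of 82b390e.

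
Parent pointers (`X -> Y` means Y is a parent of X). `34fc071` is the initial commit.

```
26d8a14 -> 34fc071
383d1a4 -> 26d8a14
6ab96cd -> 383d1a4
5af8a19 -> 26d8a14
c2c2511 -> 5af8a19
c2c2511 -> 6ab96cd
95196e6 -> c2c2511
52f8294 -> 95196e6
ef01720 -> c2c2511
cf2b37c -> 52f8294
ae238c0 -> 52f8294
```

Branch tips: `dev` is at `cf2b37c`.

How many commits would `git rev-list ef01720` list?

7

Walking parent pointers from ef01720: reachable set = {26d8a14, 34fc071, 383d1a4, 5af8a19, 6ab96cd, c2c2511, ef01720}.
That is 7 commits.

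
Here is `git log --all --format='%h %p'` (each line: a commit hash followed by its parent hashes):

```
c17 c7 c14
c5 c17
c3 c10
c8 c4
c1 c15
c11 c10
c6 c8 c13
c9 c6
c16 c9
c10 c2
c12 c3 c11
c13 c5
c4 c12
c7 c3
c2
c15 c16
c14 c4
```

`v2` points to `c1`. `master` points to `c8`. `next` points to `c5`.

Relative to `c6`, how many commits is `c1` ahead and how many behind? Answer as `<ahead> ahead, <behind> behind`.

4 ahead, 0 behind

Reachable from c1: {c1, c10, c11, c12, c13, c14, c15, c16, c17, c2, c3, c4, c5, c6, c7, c8, c9}.
Reachable from c6: {c10, c11, c12, c13, c14, c17, c2, c3, c4, c5, c6, c7, c8}.
Only in c1's history (ahead): {c1, c15, c16, c9} — 4.
Only in c6's history (behind): {} — 0.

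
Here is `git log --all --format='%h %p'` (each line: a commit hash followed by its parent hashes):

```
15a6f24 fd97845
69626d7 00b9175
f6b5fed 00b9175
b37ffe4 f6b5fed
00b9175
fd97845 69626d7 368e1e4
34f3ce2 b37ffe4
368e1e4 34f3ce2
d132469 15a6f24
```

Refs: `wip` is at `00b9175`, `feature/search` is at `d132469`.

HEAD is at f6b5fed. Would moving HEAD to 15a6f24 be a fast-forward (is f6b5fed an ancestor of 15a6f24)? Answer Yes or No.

Yes

A fast-forward from f6b5fed to 15a6f24 is possible iff f6b5fed is an ancestor of 15a6f24.
Ancestors of 15a6f24: {00b9175, 15a6f24, 34f3ce2, 368e1e4, 69626d7, b37ffe4, f6b5fed, fd97845}.
f6b5fed is among them, so fast-forward is possible.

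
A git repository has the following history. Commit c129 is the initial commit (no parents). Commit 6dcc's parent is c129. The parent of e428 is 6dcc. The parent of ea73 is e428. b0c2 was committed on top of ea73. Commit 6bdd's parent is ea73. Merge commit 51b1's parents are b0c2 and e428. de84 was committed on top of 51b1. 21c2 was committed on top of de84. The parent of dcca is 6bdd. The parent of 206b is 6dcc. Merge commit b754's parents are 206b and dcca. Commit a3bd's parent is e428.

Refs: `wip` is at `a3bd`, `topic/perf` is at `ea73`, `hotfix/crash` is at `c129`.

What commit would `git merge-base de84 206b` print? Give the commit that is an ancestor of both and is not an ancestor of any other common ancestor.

6dcc

Ancestors of de84: {51b1, 6dcc, b0c2, c129, de84, e428, ea73}.
Ancestors of 206b: {206b, 6dcc, c129}.
Common ancestors: {6dcc, c129}.
Among these, 6dcc is not an ancestor of any other common ancestor — it is the merge base.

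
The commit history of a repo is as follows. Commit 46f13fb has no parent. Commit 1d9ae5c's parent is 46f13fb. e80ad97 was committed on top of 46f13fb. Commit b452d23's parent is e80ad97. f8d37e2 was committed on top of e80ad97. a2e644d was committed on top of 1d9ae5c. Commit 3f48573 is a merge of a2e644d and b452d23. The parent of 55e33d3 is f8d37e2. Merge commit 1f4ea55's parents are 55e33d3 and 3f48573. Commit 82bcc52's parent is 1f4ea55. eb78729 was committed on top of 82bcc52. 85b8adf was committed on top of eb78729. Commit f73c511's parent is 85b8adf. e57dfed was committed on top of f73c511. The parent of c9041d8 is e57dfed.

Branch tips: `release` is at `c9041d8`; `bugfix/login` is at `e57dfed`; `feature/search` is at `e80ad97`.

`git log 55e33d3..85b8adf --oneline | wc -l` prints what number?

Reachable from 85b8adf: {1d9ae5c, 1f4ea55, 3f48573, 46f13fb, 55e33d3, 82bcc52, 85b8adf, a2e644d, b452d23, e80ad97, eb78729, f8d37e2}.
Reachable from 55e33d3: {46f13fb, 55e33d3, e80ad97, f8d37e2}.
In 85b8adf's history but not 55e33d3's: {1d9ae5c, 1f4ea55, 3f48573, 82bcc52, 85b8adf, a2e644d, b452d23, eb78729} — 8 commits.

8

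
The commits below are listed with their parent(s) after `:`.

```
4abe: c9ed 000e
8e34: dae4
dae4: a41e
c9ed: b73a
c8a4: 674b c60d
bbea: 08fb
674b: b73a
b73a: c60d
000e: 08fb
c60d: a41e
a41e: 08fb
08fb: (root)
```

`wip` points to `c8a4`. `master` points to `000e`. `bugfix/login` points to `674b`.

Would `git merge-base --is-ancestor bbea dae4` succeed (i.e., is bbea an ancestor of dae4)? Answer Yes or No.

Ancestors of dae4: {08fb, a41e, dae4}.
bbea is not in that set, so it is not an ancestor of dae4.

No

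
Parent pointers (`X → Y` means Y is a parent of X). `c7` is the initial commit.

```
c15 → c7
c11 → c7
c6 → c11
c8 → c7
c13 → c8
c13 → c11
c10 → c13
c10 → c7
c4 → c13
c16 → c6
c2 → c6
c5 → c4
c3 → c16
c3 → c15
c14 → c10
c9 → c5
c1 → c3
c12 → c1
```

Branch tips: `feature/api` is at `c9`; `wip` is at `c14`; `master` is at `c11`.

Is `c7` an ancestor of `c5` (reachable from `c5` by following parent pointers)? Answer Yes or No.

Yes

Ancestors of c5 (commits reachable by following parents): {c11, c13, c4, c5, c7, c8}.
c7 is in that set, so it is an ancestor of c5.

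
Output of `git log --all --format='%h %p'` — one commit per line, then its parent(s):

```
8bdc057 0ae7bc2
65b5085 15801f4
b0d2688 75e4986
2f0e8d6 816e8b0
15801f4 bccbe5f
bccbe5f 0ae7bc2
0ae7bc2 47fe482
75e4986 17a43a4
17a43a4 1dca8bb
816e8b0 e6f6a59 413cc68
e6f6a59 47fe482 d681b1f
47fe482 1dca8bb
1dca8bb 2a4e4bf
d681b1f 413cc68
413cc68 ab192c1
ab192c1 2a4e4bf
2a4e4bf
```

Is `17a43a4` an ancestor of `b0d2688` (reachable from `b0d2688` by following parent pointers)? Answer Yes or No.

Ancestors of b0d2688 (commits reachable by following parents): {17a43a4, 1dca8bb, 2a4e4bf, 75e4986, b0d2688}.
17a43a4 is in that set, so it is an ancestor of b0d2688.

Yes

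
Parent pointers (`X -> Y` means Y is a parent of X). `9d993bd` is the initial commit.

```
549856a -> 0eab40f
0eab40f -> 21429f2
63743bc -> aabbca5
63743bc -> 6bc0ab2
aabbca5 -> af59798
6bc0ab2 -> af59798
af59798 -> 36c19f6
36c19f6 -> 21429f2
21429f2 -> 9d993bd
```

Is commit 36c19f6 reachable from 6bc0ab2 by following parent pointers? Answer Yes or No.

Ancestors of 6bc0ab2 (commits reachable by following parents): {21429f2, 36c19f6, 6bc0ab2, 9d993bd, af59798}.
36c19f6 is in that set, so it is an ancestor of 6bc0ab2.

Yes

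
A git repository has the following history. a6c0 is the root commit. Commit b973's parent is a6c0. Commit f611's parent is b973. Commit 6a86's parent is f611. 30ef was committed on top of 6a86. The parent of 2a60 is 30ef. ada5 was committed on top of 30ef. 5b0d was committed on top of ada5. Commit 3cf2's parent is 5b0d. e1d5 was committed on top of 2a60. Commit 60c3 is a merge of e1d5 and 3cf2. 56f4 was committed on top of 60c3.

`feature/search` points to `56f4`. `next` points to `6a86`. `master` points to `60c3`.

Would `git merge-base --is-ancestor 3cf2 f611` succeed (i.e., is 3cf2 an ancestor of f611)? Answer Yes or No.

Ancestors of f611: {a6c0, b973, f611}.
3cf2 is not in that set, so it is not an ancestor of f611.

No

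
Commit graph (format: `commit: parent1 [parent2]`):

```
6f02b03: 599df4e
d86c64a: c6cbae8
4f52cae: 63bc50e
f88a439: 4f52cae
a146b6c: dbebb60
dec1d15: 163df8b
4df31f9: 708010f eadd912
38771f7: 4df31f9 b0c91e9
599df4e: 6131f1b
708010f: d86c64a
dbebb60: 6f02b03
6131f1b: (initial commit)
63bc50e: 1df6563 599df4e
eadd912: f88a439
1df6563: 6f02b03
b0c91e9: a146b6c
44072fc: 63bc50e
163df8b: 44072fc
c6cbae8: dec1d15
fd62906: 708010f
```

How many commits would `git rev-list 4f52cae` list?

6

Walking parent pointers from 4f52cae: reachable set = {1df6563, 4f52cae, 599df4e, 6131f1b, 63bc50e, 6f02b03}.
That is 6 commits.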